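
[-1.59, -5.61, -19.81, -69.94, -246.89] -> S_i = -1.59*3.53^i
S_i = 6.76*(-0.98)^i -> [6.76, -6.62, 6.49, -6.36, 6.24]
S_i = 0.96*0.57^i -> [0.96, 0.55, 0.31, 0.18, 0.1]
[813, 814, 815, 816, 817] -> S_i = 813 + 1*i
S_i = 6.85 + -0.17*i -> [6.85, 6.68, 6.51, 6.34, 6.17]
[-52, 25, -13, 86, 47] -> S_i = Random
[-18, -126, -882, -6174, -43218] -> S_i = -18*7^i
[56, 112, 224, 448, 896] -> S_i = 56*2^i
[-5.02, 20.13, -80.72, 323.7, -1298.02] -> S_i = -5.02*(-4.01)^i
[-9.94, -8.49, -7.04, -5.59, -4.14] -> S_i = -9.94 + 1.45*i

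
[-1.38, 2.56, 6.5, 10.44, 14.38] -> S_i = -1.38 + 3.94*i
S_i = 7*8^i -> [7, 56, 448, 3584, 28672]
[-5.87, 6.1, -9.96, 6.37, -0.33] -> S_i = Random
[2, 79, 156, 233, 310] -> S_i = 2 + 77*i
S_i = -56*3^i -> [-56, -168, -504, -1512, -4536]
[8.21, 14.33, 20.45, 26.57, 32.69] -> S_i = 8.21 + 6.12*i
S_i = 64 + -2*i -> [64, 62, 60, 58, 56]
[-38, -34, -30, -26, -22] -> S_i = -38 + 4*i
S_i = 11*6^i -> [11, 66, 396, 2376, 14256]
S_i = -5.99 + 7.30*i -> [-5.99, 1.31, 8.61, 15.91, 23.21]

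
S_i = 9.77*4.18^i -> [9.77, 40.84, 170.71, 713.55, 2982.63]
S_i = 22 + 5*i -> [22, 27, 32, 37, 42]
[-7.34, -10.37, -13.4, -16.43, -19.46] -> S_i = -7.34 + -3.03*i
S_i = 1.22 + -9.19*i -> [1.22, -7.97, -17.16, -26.35, -35.54]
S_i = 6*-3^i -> [6, -18, 54, -162, 486]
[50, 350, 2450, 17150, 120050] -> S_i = 50*7^i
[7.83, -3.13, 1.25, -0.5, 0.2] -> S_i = 7.83*(-0.40)^i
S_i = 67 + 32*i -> [67, 99, 131, 163, 195]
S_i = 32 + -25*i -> [32, 7, -18, -43, -68]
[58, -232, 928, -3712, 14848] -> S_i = 58*-4^i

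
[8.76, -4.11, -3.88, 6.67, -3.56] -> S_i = Random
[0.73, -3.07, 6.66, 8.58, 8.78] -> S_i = Random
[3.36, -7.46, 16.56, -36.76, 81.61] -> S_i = 3.36*(-2.22)^i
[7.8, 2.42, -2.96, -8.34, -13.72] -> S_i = 7.80 + -5.38*i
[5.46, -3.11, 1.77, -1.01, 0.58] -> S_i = 5.46*(-0.57)^i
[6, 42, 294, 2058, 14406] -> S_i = 6*7^i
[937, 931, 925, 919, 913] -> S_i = 937 + -6*i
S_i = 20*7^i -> [20, 140, 980, 6860, 48020]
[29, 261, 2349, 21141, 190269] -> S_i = 29*9^i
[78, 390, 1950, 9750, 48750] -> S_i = 78*5^i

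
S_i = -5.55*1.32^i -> [-5.55, -7.33, -9.67, -12.76, -16.85]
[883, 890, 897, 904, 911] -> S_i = 883 + 7*i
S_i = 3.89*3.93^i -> [3.89, 15.29, 60.08, 236.12, 927.94]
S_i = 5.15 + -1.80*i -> [5.15, 3.35, 1.55, -0.25, -2.05]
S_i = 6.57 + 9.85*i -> [6.57, 16.42, 26.27, 36.12, 45.97]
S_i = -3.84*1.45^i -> [-3.84, -5.57, -8.07, -11.71, -16.97]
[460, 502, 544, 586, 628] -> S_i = 460 + 42*i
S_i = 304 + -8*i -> [304, 296, 288, 280, 272]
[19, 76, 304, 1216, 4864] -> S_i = 19*4^i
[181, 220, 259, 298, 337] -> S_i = 181 + 39*i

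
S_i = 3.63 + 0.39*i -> [3.63, 4.02, 4.41, 4.8, 5.19]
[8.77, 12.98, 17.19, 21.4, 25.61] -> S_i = 8.77 + 4.21*i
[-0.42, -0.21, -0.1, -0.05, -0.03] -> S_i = -0.42*0.50^i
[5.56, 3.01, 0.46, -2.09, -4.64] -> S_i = 5.56 + -2.55*i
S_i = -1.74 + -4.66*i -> [-1.74, -6.4, -11.06, -15.72, -20.38]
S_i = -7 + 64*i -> [-7, 57, 121, 185, 249]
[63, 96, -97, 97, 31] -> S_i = Random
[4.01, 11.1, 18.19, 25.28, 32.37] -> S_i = 4.01 + 7.09*i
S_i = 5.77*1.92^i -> [5.77, 11.08, 21.27, 40.84, 78.41]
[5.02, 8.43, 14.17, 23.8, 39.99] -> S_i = 5.02*1.68^i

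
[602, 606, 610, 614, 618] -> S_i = 602 + 4*i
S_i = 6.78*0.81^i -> [6.78, 5.49, 4.45, 3.6, 2.92]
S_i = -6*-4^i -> [-6, 24, -96, 384, -1536]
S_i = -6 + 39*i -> [-6, 33, 72, 111, 150]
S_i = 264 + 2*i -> [264, 266, 268, 270, 272]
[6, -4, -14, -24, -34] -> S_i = 6 + -10*i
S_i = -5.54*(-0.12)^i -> [-5.54, 0.66, -0.08, 0.01, -0.0]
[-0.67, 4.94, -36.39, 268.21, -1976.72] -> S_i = -0.67*(-7.37)^i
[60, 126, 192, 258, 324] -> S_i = 60 + 66*i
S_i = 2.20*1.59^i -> [2.2, 3.5, 5.56, 8.84, 14.06]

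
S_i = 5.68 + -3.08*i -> [5.68, 2.6, -0.48, -3.56, -6.64]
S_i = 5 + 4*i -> [5, 9, 13, 17, 21]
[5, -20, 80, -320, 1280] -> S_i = 5*-4^i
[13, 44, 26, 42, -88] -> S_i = Random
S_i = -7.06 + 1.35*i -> [-7.06, -5.71, -4.36, -3.01, -1.66]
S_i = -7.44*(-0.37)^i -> [-7.44, 2.75, -1.02, 0.38, -0.14]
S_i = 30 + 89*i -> [30, 119, 208, 297, 386]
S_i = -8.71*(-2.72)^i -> [-8.71, 23.69, -64.44, 175.28, -476.75]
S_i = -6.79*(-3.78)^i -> [-6.79, 25.67, -97.02, 366.73, -1386.24]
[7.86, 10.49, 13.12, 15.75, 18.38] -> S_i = 7.86 + 2.63*i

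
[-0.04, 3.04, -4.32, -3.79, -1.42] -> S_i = Random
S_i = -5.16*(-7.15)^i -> [-5.16, 36.89, -263.79, 1886.11, -13485.71]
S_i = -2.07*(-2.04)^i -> [-2.07, 4.22, -8.61, 17.57, -35.85]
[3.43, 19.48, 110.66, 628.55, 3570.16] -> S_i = 3.43*5.68^i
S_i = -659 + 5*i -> [-659, -654, -649, -644, -639]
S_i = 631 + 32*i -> [631, 663, 695, 727, 759]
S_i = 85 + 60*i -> [85, 145, 205, 265, 325]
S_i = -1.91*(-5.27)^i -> [-1.91, 10.07, -53.05, 279.55, -1473.25]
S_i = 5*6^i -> [5, 30, 180, 1080, 6480]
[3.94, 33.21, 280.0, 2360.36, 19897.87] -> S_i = 3.94*8.43^i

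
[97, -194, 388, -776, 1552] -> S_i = 97*-2^i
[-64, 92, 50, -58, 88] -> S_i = Random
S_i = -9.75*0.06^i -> [-9.75, -0.58, -0.04, -0.0, -0.0]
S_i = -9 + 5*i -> [-9, -4, 1, 6, 11]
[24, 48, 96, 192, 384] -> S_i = 24*2^i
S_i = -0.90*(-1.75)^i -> [-0.9, 1.58, -2.76, 4.82, -8.44]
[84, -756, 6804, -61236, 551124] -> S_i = 84*-9^i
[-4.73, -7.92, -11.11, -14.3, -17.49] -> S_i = -4.73 + -3.19*i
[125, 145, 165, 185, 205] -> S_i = 125 + 20*i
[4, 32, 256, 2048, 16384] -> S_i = 4*8^i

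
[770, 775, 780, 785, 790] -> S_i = 770 + 5*i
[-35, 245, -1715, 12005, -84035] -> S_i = -35*-7^i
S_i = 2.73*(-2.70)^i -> [2.73, -7.37, 19.9, -53.73, 145.08]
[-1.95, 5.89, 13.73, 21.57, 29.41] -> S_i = -1.95 + 7.84*i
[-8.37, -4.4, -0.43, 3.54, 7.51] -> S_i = -8.37 + 3.97*i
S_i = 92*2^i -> [92, 184, 368, 736, 1472]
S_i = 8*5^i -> [8, 40, 200, 1000, 5000]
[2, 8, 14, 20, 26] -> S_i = 2 + 6*i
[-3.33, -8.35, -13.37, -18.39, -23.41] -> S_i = -3.33 + -5.02*i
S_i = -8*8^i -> [-8, -64, -512, -4096, -32768]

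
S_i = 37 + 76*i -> [37, 113, 189, 265, 341]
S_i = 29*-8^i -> [29, -232, 1856, -14848, 118784]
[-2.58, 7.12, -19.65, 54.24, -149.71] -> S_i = -2.58*(-2.76)^i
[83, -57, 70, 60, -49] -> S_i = Random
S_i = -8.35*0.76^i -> [-8.35, -6.35, -4.82, -3.67, -2.79]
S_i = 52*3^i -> [52, 156, 468, 1404, 4212]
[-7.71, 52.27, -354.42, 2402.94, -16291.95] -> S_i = -7.71*(-6.78)^i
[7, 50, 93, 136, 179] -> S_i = 7 + 43*i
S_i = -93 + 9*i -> [-93, -84, -75, -66, -57]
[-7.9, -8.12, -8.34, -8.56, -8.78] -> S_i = -7.90 + -0.22*i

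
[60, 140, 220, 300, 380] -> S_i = 60 + 80*i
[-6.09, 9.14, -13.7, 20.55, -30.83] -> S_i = -6.09*(-1.50)^i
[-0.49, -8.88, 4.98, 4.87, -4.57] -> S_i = Random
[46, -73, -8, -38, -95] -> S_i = Random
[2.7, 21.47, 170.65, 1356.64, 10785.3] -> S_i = 2.70*7.95^i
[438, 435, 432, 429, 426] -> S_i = 438 + -3*i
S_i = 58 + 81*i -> [58, 139, 220, 301, 382]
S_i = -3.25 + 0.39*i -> [-3.25, -2.86, -2.47, -2.08, -1.69]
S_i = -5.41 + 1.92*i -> [-5.41, -3.49, -1.57, 0.35, 2.27]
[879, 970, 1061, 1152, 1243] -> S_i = 879 + 91*i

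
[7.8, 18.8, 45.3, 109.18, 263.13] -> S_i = 7.80*2.41^i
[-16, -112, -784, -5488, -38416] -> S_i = -16*7^i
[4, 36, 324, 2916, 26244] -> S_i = 4*9^i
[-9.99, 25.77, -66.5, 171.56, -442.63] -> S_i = -9.99*(-2.58)^i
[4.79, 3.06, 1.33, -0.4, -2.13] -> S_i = 4.79 + -1.73*i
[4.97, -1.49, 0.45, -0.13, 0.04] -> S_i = 4.97*(-0.30)^i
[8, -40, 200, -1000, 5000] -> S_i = 8*-5^i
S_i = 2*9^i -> [2, 18, 162, 1458, 13122]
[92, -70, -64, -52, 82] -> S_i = Random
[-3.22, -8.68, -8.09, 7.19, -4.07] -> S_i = Random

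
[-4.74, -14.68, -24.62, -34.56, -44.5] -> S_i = -4.74 + -9.94*i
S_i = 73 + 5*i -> [73, 78, 83, 88, 93]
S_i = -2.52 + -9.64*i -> [-2.52, -12.16, -21.8, -31.44, -41.08]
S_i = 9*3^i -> [9, 27, 81, 243, 729]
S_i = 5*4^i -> [5, 20, 80, 320, 1280]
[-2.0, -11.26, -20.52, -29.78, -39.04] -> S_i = -2.00 + -9.26*i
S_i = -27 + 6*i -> [-27, -21, -15, -9, -3]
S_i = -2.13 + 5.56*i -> [-2.13, 3.43, 8.99, 14.55, 20.11]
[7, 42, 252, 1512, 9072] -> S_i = 7*6^i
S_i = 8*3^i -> [8, 24, 72, 216, 648]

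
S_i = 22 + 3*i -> [22, 25, 28, 31, 34]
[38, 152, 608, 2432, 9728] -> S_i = 38*4^i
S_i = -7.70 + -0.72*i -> [-7.7, -8.42, -9.14, -9.86, -10.58]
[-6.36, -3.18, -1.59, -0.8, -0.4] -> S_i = -6.36*0.50^i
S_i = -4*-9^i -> [-4, 36, -324, 2916, -26244]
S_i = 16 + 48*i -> [16, 64, 112, 160, 208]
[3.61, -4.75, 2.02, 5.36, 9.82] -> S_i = Random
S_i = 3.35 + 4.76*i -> [3.35, 8.11, 12.87, 17.63, 22.39]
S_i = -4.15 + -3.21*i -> [-4.15, -7.36, -10.57, -13.78, -16.99]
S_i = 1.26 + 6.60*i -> [1.26, 7.86, 14.46, 21.06, 27.66]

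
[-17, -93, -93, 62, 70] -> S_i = Random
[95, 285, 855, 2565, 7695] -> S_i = 95*3^i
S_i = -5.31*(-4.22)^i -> [-5.31, 22.41, -94.56, 399.05, -1684.01]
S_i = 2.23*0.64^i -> [2.23, 1.43, 0.91, 0.58, 0.37]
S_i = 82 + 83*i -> [82, 165, 248, 331, 414]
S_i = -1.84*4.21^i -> [-1.84, -7.75, -32.61, -137.3, -578.02]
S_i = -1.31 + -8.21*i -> [-1.31, -9.52, -17.73, -25.94, -34.15]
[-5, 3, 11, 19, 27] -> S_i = -5 + 8*i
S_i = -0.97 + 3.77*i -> [-0.97, 2.8, 6.57, 10.34, 14.11]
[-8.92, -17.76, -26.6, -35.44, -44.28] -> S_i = -8.92 + -8.84*i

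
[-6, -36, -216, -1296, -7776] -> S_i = -6*6^i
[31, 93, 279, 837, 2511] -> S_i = 31*3^i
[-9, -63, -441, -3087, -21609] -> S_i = -9*7^i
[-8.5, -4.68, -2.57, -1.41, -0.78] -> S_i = -8.50*0.55^i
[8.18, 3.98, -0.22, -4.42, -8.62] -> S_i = 8.18 + -4.20*i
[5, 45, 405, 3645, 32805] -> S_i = 5*9^i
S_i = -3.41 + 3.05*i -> [-3.41, -0.36, 2.69, 5.74, 8.79]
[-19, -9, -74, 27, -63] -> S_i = Random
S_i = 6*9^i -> [6, 54, 486, 4374, 39366]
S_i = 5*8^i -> [5, 40, 320, 2560, 20480]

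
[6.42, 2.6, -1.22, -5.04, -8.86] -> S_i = 6.42 + -3.82*i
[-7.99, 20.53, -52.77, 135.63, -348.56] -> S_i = -7.99*(-2.57)^i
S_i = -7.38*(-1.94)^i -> [-7.38, 14.32, -27.78, 53.88, -104.54]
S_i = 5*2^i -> [5, 10, 20, 40, 80]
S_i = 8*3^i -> [8, 24, 72, 216, 648]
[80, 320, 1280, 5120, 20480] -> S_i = 80*4^i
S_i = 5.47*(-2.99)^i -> [5.47, -16.36, 48.9, -146.22, 437.19]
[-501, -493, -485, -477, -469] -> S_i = -501 + 8*i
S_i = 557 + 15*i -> [557, 572, 587, 602, 617]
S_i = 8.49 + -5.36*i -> [8.49, 3.13, -2.23, -7.59, -12.95]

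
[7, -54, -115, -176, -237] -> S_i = 7 + -61*i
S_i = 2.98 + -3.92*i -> [2.98, -0.94, -4.86, -8.78, -12.7]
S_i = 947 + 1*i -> [947, 948, 949, 950, 951]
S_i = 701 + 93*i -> [701, 794, 887, 980, 1073]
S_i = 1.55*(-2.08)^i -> [1.55, -3.22, 6.71, -13.95, 29.01]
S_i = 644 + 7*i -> [644, 651, 658, 665, 672]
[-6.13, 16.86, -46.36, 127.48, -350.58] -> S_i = -6.13*(-2.75)^i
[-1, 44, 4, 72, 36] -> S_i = Random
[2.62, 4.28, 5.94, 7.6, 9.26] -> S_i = 2.62 + 1.66*i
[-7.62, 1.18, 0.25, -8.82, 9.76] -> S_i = Random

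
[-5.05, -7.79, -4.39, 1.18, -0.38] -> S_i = Random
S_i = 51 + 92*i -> [51, 143, 235, 327, 419]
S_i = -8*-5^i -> [-8, 40, -200, 1000, -5000]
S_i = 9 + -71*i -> [9, -62, -133, -204, -275]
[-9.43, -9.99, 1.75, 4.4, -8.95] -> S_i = Random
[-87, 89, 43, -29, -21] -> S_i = Random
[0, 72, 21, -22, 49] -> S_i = Random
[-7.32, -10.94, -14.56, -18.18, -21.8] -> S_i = -7.32 + -3.62*i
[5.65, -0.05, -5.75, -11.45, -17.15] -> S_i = 5.65 + -5.70*i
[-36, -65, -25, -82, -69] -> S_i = Random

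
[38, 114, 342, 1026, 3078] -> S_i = 38*3^i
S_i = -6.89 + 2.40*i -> [-6.89, -4.49, -2.09, 0.31, 2.71]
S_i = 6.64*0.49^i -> [6.64, 3.25, 1.59, 0.78, 0.38]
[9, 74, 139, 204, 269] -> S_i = 9 + 65*i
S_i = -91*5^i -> [-91, -455, -2275, -11375, -56875]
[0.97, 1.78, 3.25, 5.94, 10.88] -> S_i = 0.97*1.83^i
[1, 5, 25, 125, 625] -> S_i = 1*5^i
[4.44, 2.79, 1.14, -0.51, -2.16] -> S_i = 4.44 + -1.65*i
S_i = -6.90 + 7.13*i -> [-6.9, 0.23, 7.36, 14.49, 21.62]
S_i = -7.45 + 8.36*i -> [-7.45, 0.91, 9.27, 17.63, 25.99]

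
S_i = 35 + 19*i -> [35, 54, 73, 92, 111]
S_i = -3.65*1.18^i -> [-3.65, -4.31, -5.08, -6.0, -7.08]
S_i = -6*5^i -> [-6, -30, -150, -750, -3750]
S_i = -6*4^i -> [-6, -24, -96, -384, -1536]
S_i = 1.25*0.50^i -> [1.25, 0.62, 0.31, 0.16, 0.08]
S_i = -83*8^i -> [-83, -664, -5312, -42496, -339968]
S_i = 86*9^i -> [86, 774, 6966, 62694, 564246]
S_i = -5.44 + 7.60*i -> [-5.44, 2.16, 9.76, 17.36, 24.96]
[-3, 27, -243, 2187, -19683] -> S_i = -3*-9^i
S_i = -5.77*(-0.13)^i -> [-5.77, 0.75, -0.1, 0.01, -0.0]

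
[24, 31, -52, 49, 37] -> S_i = Random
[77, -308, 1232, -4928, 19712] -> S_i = 77*-4^i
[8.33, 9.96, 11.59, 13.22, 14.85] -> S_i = 8.33 + 1.63*i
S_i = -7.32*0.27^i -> [-7.32, -1.98, -0.53, -0.14, -0.04]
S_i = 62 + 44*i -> [62, 106, 150, 194, 238]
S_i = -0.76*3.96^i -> [-0.76, -3.01, -11.92, -47.2, -186.89]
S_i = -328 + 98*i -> [-328, -230, -132, -34, 64]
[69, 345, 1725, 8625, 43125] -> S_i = 69*5^i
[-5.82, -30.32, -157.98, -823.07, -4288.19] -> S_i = -5.82*5.21^i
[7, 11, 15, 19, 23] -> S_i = 7 + 4*i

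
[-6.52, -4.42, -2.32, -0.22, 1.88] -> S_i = -6.52 + 2.10*i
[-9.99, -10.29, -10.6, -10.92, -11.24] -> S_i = -9.99*1.03^i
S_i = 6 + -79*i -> [6, -73, -152, -231, -310]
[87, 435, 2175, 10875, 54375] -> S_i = 87*5^i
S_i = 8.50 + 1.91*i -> [8.5, 10.41, 12.32, 14.23, 16.14]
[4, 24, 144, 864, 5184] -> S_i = 4*6^i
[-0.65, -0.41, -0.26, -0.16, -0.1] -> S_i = -0.65*0.63^i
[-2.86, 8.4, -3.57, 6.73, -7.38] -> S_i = Random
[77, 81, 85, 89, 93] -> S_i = 77 + 4*i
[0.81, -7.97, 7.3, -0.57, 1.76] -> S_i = Random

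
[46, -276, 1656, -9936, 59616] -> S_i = 46*-6^i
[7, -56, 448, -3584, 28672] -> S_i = 7*-8^i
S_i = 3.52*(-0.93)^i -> [3.52, -3.27, 3.04, -2.83, 2.63]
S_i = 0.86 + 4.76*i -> [0.86, 5.62, 10.38, 15.14, 19.9]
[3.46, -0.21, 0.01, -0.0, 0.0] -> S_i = 3.46*(-0.06)^i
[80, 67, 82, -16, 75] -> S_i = Random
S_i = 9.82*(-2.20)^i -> [9.82, -21.6, 47.53, -104.56, 230.04]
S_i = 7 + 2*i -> [7, 9, 11, 13, 15]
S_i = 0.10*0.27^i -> [0.1, 0.03, 0.01, 0.0, 0.0]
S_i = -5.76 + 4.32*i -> [-5.76, -1.44, 2.88, 7.2, 11.52]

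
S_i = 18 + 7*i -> [18, 25, 32, 39, 46]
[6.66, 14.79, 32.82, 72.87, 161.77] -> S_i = 6.66*2.22^i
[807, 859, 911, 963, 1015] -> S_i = 807 + 52*i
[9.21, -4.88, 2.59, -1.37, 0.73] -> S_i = 9.21*(-0.53)^i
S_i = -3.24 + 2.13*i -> [-3.24, -1.11, 1.02, 3.15, 5.28]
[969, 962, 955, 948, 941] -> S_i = 969 + -7*i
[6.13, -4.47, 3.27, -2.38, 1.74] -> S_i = 6.13*(-0.73)^i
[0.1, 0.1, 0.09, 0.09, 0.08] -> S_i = 0.10*0.96^i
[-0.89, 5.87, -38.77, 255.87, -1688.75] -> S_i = -0.89*(-6.60)^i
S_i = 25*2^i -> [25, 50, 100, 200, 400]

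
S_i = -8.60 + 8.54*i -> [-8.6, -0.06, 8.48, 17.02, 25.56]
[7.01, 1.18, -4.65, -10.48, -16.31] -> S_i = 7.01 + -5.83*i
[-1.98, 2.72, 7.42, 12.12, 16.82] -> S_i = -1.98 + 4.70*i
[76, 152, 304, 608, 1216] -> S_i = 76*2^i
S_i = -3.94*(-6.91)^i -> [-3.94, 27.23, -188.13, 1299.96, -8982.73]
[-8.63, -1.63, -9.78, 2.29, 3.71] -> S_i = Random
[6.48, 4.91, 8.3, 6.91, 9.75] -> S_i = Random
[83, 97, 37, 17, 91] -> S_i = Random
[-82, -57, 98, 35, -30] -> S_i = Random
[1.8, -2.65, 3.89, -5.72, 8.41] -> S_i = 1.80*(-1.47)^i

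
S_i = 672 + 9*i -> [672, 681, 690, 699, 708]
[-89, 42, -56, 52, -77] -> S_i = Random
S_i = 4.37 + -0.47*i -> [4.37, 3.9, 3.43, 2.96, 2.49]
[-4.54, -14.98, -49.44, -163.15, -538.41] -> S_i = -4.54*3.30^i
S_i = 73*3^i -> [73, 219, 657, 1971, 5913]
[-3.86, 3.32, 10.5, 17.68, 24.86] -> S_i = -3.86 + 7.18*i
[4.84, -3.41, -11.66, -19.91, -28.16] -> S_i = 4.84 + -8.25*i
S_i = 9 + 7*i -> [9, 16, 23, 30, 37]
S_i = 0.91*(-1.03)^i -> [0.91, -0.94, 0.97, -0.99, 1.02]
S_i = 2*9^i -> [2, 18, 162, 1458, 13122]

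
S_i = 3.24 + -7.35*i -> [3.24, -4.11, -11.46, -18.81, -26.16]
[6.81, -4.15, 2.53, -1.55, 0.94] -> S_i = 6.81*(-0.61)^i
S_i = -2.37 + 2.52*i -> [-2.37, 0.15, 2.67, 5.19, 7.71]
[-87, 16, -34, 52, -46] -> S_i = Random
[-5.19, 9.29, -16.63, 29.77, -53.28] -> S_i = -5.19*(-1.79)^i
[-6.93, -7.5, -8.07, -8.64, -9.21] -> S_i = -6.93 + -0.57*i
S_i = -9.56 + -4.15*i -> [-9.56, -13.71, -17.86, -22.01, -26.16]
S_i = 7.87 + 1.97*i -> [7.87, 9.84, 11.81, 13.78, 15.75]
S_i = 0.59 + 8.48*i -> [0.59, 9.07, 17.55, 26.03, 34.51]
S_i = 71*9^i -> [71, 639, 5751, 51759, 465831]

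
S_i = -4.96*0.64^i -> [-4.96, -3.17, -2.03, -1.3, -0.83]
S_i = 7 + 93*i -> [7, 100, 193, 286, 379]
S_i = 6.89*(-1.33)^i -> [6.89, -9.16, 12.19, -16.21, 21.56]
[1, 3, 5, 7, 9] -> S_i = 1 + 2*i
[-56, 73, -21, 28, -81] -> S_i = Random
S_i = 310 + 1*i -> [310, 311, 312, 313, 314]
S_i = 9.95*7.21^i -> [9.95, 71.74, 517.24, 3729.31, 26888.35]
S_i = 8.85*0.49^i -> [8.85, 4.34, 2.12, 1.04, 0.51]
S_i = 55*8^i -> [55, 440, 3520, 28160, 225280]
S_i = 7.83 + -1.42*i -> [7.83, 6.41, 4.99, 3.57, 2.15]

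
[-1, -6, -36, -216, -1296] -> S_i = -1*6^i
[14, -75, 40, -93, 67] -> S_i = Random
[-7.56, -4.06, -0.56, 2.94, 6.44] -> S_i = -7.56 + 3.50*i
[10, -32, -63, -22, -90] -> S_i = Random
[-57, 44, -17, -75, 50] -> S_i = Random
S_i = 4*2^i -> [4, 8, 16, 32, 64]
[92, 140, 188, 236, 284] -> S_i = 92 + 48*i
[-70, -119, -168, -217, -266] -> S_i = -70 + -49*i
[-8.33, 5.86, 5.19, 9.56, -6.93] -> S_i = Random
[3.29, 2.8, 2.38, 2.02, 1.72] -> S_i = 3.29*0.85^i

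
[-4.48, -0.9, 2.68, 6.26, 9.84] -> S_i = -4.48 + 3.58*i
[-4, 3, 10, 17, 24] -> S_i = -4 + 7*i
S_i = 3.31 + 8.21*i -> [3.31, 11.52, 19.73, 27.94, 36.15]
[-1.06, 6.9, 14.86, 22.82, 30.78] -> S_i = -1.06 + 7.96*i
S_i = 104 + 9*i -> [104, 113, 122, 131, 140]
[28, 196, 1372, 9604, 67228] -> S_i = 28*7^i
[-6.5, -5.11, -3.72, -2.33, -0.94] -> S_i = -6.50 + 1.39*i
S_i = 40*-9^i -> [40, -360, 3240, -29160, 262440]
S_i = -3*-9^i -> [-3, 27, -243, 2187, -19683]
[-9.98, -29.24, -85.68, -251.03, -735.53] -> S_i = -9.98*2.93^i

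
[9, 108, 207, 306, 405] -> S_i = 9 + 99*i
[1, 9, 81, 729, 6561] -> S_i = 1*9^i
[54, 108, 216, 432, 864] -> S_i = 54*2^i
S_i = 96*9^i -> [96, 864, 7776, 69984, 629856]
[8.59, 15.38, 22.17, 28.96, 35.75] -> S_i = 8.59 + 6.79*i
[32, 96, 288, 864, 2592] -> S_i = 32*3^i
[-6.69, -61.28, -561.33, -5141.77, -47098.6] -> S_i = -6.69*9.16^i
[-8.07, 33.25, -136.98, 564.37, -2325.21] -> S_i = -8.07*(-4.12)^i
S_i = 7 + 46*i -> [7, 53, 99, 145, 191]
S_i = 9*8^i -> [9, 72, 576, 4608, 36864]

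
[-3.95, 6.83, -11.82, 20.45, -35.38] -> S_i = -3.95*(-1.73)^i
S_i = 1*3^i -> [1, 3, 9, 27, 81]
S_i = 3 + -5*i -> [3, -2, -7, -12, -17]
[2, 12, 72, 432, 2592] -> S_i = 2*6^i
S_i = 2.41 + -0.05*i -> [2.41, 2.36, 2.31, 2.26, 2.21]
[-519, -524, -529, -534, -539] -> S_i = -519 + -5*i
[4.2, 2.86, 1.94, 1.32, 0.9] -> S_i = 4.20*0.68^i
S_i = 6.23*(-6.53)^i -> [6.23, -40.68, 265.65, -1734.71, 11327.67]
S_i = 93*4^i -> [93, 372, 1488, 5952, 23808]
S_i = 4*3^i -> [4, 12, 36, 108, 324]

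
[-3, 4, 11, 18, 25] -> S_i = -3 + 7*i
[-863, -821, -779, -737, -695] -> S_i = -863 + 42*i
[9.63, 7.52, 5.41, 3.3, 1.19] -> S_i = 9.63 + -2.11*i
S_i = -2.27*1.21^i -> [-2.27, -2.75, -3.32, -4.02, -4.87]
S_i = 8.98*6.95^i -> [8.98, 62.41, 433.76, 3014.61, 20951.52]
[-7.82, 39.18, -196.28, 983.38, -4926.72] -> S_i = -7.82*(-5.01)^i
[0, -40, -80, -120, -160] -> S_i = 0 + -40*i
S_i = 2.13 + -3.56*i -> [2.13, -1.43, -4.99, -8.55, -12.11]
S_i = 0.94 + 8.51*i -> [0.94, 9.45, 17.96, 26.47, 34.98]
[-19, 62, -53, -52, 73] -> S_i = Random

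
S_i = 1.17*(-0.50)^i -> [1.17, -0.58, 0.29, -0.15, 0.07]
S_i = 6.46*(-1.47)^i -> [6.46, -9.5, 13.96, -20.52, 30.16]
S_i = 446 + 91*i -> [446, 537, 628, 719, 810]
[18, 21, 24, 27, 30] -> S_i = 18 + 3*i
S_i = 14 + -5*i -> [14, 9, 4, -1, -6]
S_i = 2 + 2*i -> [2, 4, 6, 8, 10]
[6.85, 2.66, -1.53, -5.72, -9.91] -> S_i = 6.85 + -4.19*i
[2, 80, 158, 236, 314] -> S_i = 2 + 78*i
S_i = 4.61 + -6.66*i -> [4.61, -2.05, -8.71, -15.37, -22.03]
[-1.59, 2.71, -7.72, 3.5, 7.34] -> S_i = Random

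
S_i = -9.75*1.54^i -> [-9.75, -15.02, -23.12, -35.61, -54.84]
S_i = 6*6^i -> [6, 36, 216, 1296, 7776]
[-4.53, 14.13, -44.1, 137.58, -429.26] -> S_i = -4.53*(-3.12)^i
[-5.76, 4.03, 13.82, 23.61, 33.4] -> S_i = -5.76 + 9.79*i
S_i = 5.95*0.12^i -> [5.95, 0.71, 0.09, 0.01, 0.0]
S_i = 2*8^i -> [2, 16, 128, 1024, 8192]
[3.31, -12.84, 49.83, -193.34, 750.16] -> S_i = 3.31*(-3.88)^i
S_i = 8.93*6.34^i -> [8.93, 56.62, 358.95, 2275.72, 14428.08]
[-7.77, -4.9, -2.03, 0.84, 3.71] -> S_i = -7.77 + 2.87*i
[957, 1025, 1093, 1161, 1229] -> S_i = 957 + 68*i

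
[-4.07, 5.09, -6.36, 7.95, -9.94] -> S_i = -4.07*(-1.25)^i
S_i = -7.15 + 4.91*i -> [-7.15, -2.24, 2.67, 7.58, 12.49]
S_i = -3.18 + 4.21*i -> [-3.18, 1.03, 5.24, 9.45, 13.66]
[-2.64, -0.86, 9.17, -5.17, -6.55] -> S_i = Random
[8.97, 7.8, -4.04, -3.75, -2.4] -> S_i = Random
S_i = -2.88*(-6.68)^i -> [-2.88, 19.24, -128.51, 858.46, -5734.54]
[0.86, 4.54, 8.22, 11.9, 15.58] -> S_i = 0.86 + 3.68*i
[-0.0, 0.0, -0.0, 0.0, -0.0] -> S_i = -0.00*(-4.83)^i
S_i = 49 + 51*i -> [49, 100, 151, 202, 253]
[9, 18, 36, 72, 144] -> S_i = 9*2^i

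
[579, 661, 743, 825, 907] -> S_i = 579 + 82*i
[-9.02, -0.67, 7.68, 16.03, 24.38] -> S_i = -9.02 + 8.35*i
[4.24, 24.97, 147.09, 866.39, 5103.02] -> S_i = 4.24*5.89^i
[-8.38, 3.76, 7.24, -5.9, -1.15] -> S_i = Random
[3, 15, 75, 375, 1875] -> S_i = 3*5^i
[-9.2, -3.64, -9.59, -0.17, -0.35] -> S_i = Random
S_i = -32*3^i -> [-32, -96, -288, -864, -2592]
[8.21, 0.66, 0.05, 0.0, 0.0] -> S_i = 8.21*0.08^i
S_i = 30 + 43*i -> [30, 73, 116, 159, 202]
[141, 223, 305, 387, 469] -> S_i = 141 + 82*i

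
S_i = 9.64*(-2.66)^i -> [9.64, -25.64, 68.21, -181.44, 482.62]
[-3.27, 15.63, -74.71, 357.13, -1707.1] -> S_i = -3.27*(-4.78)^i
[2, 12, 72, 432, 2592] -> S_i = 2*6^i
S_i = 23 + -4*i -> [23, 19, 15, 11, 7]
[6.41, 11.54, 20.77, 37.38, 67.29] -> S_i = 6.41*1.80^i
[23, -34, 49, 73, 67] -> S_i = Random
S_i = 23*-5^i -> [23, -115, 575, -2875, 14375]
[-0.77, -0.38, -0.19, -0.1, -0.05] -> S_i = -0.77*0.50^i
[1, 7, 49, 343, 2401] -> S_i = 1*7^i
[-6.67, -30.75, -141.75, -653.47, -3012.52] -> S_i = -6.67*4.61^i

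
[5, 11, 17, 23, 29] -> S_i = 5 + 6*i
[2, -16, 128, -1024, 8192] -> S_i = 2*-8^i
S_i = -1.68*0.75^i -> [-1.68, -1.26, -0.94, -0.71, -0.53]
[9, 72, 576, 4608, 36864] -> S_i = 9*8^i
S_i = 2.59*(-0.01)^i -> [2.59, -0.03, 0.0, -0.0, 0.0]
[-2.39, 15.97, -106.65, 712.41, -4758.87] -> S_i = -2.39*(-6.68)^i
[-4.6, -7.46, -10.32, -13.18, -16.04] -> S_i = -4.60 + -2.86*i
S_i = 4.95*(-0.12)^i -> [4.95, -0.59, 0.07, -0.01, 0.0]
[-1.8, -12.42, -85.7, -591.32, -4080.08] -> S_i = -1.80*6.90^i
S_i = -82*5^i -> [-82, -410, -2050, -10250, -51250]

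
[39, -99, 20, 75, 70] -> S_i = Random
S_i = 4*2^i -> [4, 8, 16, 32, 64]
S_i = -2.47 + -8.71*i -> [-2.47, -11.18, -19.89, -28.6, -37.31]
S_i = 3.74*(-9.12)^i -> [3.74, -34.11, 311.07, -2836.98, 25873.25]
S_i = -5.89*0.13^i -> [-5.89, -0.77, -0.1, -0.01, -0.0]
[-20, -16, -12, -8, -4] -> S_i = -20 + 4*i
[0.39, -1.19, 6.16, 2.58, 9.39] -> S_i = Random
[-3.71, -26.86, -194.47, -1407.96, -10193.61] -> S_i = -3.71*7.24^i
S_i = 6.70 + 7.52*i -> [6.7, 14.22, 21.74, 29.26, 36.78]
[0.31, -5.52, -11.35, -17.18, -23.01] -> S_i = 0.31 + -5.83*i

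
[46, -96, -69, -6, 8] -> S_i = Random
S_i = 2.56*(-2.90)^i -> [2.56, -7.42, 21.53, -62.44, 181.06]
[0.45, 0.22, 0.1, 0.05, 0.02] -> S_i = 0.45*0.48^i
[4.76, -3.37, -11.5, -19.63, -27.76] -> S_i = 4.76 + -8.13*i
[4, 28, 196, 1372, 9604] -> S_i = 4*7^i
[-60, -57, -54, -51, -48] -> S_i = -60 + 3*i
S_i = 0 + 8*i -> [0, 8, 16, 24, 32]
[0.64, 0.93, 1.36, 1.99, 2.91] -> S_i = 0.64*1.46^i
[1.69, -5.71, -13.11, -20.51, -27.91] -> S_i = 1.69 + -7.40*i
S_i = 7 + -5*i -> [7, 2, -3, -8, -13]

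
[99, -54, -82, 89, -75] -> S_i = Random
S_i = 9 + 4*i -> [9, 13, 17, 21, 25]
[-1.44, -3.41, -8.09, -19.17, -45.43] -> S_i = -1.44*2.37^i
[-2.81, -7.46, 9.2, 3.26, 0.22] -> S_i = Random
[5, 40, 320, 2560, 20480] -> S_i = 5*8^i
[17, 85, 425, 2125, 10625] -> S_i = 17*5^i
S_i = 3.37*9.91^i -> [3.37, 33.4, 330.96, 3279.83, 32503.08]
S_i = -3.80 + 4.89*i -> [-3.8, 1.09, 5.98, 10.87, 15.76]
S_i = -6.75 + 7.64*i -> [-6.75, 0.89, 8.53, 16.17, 23.81]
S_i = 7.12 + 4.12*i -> [7.12, 11.24, 15.36, 19.48, 23.6]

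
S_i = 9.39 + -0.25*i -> [9.39, 9.14, 8.89, 8.64, 8.39]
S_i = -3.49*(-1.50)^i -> [-3.49, 5.24, -7.85, 11.78, -17.67]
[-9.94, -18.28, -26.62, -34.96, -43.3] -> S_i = -9.94 + -8.34*i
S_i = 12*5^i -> [12, 60, 300, 1500, 7500]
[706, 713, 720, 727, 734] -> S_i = 706 + 7*i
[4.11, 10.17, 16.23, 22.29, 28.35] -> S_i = 4.11 + 6.06*i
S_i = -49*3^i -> [-49, -147, -441, -1323, -3969]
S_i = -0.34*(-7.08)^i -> [-0.34, 2.41, -17.04, 120.66, -854.3]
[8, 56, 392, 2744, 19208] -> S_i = 8*7^i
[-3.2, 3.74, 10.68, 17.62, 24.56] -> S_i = -3.20 + 6.94*i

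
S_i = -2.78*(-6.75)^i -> [-2.78, 18.76, -126.66, 854.98, -5771.12]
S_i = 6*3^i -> [6, 18, 54, 162, 486]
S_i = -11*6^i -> [-11, -66, -396, -2376, -14256]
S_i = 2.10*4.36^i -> [2.1, 9.16, 39.92, 174.05, 758.87]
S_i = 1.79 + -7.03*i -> [1.79, -5.24, -12.27, -19.3, -26.33]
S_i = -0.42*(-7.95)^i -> [-0.42, 3.34, -26.55, 211.03, -1677.71]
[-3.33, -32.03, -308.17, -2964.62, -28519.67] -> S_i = -3.33*9.62^i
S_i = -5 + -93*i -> [-5, -98, -191, -284, -377]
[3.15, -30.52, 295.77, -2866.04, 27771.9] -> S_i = 3.15*(-9.69)^i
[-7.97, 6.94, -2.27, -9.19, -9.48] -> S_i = Random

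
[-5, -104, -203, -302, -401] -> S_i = -5 + -99*i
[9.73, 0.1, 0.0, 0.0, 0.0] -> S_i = 9.73*0.01^i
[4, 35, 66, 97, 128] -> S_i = 4 + 31*i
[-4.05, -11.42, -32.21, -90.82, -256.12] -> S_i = -4.05*2.82^i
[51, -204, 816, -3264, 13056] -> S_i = 51*-4^i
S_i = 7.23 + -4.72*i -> [7.23, 2.51, -2.21, -6.93, -11.65]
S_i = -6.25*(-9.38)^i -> [-6.25, 58.63, -549.9, 5158.09, -48382.84]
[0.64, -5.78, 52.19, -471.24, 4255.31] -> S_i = 0.64*(-9.03)^i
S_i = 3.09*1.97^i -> [3.09, 6.09, 11.99, 23.62, 46.54]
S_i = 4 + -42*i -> [4, -38, -80, -122, -164]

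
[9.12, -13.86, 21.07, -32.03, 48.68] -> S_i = 9.12*(-1.52)^i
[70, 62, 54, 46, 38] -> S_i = 70 + -8*i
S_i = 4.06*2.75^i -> [4.06, 11.16, 30.7, 84.44, 232.2]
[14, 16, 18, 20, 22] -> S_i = 14 + 2*i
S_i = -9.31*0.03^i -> [-9.31, -0.28, -0.01, -0.0, -0.0]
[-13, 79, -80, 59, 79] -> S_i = Random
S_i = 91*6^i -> [91, 546, 3276, 19656, 117936]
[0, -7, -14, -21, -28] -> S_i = 0 + -7*i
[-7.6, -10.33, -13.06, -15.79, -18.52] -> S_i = -7.60 + -2.73*i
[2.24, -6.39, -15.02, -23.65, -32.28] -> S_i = 2.24 + -8.63*i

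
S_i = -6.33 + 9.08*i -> [-6.33, 2.75, 11.83, 20.91, 29.99]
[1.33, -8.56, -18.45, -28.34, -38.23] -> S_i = 1.33 + -9.89*i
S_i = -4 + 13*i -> [-4, 9, 22, 35, 48]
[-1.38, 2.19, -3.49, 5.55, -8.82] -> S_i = -1.38*(-1.59)^i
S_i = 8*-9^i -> [8, -72, 648, -5832, 52488]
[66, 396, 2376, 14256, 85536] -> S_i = 66*6^i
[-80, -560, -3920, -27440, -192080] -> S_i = -80*7^i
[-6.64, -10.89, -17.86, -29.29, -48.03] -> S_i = -6.64*1.64^i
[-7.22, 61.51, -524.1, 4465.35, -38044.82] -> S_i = -7.22*(-8.52)^i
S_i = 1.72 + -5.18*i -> [1.72, -3.46, -8.64, -13.82, -19.0]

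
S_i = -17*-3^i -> [-17, 51, -153, 459, -1377]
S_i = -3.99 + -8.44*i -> [-3.99, -12.43, -20.87, -29.31, -37.75]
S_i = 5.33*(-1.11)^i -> [5.33, -5.92, 6.57, -7.29, 8.09]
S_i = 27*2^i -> [27, 54, 108, 216, 432]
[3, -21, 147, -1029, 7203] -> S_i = 3*-7^i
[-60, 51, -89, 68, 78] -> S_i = Random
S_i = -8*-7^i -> [-8, 56, -392, 2744, -19208]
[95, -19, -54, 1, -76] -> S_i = Random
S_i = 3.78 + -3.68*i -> [3.78, 0.1, -3.58, -7.26, -10.94]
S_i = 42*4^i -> [42, 168, 672, 2688, 10752]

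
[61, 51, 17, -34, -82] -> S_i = Random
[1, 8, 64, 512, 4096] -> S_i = 1*8^i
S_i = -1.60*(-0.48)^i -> [-1.6, 0.77, -0.37, 0.18, -0.08]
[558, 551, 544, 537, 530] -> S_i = 558 + -7*i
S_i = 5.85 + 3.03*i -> [5.85, 8.88, 11.91, 14.94, 17.97]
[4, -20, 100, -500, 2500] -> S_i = 4*-5^i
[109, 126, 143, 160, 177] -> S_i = 109 + 17*i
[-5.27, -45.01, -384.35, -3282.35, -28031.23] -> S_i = -5.27*8.54^i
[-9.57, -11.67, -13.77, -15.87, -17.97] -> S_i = -9.57 + -2.10*i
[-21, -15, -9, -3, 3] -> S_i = -21 + 6*i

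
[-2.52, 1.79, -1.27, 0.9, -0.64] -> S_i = -2.52*(-0.71)^i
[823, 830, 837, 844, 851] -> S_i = 823 + 7*i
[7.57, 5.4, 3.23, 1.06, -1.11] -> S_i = 7.57 + -2.17*i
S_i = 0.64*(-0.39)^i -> [0.64, -0.25, 0.1, -0.04, 0.01]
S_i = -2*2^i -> [-2, -4, -8, -16, -32]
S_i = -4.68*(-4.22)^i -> [-4.68, 19.75, -83.34, 351.71, -1484.21]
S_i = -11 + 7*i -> [-11, -4, 3, 10, 17]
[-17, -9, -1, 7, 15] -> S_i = -17 + 8*i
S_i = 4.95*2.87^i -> [4.95, 14.21, 40.77, 117.02, 335.84]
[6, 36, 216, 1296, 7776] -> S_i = 6*6^i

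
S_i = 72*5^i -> [72, 360, 1800, 9000, 45000]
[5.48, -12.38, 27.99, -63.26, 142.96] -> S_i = 5.48*(-2.26)^i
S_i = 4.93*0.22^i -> [4.93, 1.08, 0.24, 0.05, 0.01]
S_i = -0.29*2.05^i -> [-0.29, -0.59, -1.22, -2.5, -5.12]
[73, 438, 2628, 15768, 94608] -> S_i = 73*6^i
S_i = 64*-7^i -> [64, -448, 3136, -21952, 153664]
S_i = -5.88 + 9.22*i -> [-5.88, 3.34, 12.56, 21.78, 31.0]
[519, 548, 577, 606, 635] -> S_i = 519 + 29*i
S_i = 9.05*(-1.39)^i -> [9.05, -12.58, 17.49, -24.3, 33.78]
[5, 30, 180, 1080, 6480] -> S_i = 5*6^i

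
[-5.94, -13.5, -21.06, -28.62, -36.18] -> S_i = -5.94 + -7.56*i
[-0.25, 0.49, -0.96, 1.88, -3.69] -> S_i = -0.25*(-1.96)^i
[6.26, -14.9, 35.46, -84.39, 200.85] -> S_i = 6.26*(-2.38)^i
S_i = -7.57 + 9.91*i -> [-7.57, 2.34, 12.25, 22.16, 32.07]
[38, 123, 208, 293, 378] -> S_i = 38 + 85*i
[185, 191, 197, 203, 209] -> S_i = 185 + 6*i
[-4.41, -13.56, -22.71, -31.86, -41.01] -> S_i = -4.41 + -9.15*i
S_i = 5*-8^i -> [5, -40, 320, -2560, 20480]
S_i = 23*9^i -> [23, 207, 1863, 16767, 150903]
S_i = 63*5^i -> [63, 315, 1575, 7875, 39375]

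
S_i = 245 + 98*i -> [245, 343, 441, 539, 637]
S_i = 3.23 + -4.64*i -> [3.23, -1.41, -6.05, -10.69, -15.33]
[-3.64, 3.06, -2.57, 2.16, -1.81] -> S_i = -3.64*(-0.84)^i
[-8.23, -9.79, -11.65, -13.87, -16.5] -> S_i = -8.23*1.19^i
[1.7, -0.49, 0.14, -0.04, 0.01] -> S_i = 1.70*(-0.29)^i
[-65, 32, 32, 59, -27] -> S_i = Random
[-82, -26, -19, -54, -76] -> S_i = Random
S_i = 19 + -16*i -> [19, 3, -13, -29, -45]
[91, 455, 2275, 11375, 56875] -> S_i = 91*5^i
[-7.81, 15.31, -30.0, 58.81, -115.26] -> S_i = -7.81*(-1.96)^i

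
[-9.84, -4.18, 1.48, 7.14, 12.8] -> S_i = -9.84 + 5.66*i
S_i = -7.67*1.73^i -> [-7.67, -13.27, -22.96, -39.71, -68.7]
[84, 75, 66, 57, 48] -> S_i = 84 + -9*i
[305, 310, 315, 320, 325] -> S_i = 305 + 5*i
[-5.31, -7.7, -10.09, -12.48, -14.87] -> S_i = -5.31 + -2.39*i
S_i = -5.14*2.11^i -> [-5.14, -10.85, -22.88, -48.28, -101.88]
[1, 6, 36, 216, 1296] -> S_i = 1*6^i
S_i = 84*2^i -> [84, 168, 336, 672, 1344]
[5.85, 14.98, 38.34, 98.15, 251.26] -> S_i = 5.85*2.56^i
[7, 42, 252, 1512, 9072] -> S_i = 7*6^i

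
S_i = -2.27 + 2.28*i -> [-2.27, 0.01, 2.29, 4.57, 6.85]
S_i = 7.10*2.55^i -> [7.1, 18.1, 46.17, 117.73, 300.21]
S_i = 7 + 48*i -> [7, 55, 103, 151, 199]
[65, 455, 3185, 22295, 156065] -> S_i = 65*7^i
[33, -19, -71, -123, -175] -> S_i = 33 + -52*i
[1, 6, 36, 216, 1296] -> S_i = 1*6^i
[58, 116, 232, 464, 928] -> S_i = 58*2^i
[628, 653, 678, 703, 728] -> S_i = 628 + 25*i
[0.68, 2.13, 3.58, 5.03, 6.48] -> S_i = 0.68 + 1.45*i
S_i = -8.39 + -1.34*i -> [-8.39, -9.73, -11.07, -12.41, -13.75]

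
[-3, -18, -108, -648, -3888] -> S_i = -3*6^i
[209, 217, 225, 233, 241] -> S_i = 209 + 8*i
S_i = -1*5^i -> [-1, -5, -25, -125, -625]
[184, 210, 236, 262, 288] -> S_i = 184 + 26*i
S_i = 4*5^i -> [4, 20, 100, 500, 2500]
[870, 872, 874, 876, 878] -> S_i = 870 + 2*i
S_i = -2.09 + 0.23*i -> [-2.09, -1.86, -1.63, -1.4, -1.17]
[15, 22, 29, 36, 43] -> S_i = 15 + 7*i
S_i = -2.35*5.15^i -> [-2.35, -12.1, -62.33, -320.99, -1653.09]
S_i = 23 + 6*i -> [23, 29, 35, 41, 47]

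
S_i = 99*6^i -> [99, 594, 3564, 21384, 128304]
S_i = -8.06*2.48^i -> [-8.06, -19.99, -49.57, -122.94, -304.89]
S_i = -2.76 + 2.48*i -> [-2.76, -0.28, 2.2, 4.68, 7.16]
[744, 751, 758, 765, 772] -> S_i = 744 + 7*i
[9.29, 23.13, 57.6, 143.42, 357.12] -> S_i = 9.29*2.49^i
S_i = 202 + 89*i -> [202, 291, 380, 469, 558]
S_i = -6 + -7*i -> [-6, -13, -20, -27, -34]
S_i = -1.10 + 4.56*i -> [-1.1, 3.46, 8.02, 12.58, 17.14]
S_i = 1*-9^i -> [1, -9, 81, -729, 6561]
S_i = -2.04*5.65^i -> [-2.04, -11.53, -65.12, -367.94, -2078.85]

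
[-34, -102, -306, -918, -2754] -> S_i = -34*3^i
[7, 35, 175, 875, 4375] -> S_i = 7*5^i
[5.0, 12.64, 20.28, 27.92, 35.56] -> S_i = 5.00 + 7.64*i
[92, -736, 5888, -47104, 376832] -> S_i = 92*-8^i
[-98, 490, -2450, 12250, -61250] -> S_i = -98*-5^i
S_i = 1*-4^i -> [1, -4, 16, -64, 256]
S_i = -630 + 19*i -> [-630, -611, -592, -573, -554]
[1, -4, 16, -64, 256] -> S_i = 1*-4^i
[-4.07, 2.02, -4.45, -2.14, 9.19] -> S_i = Random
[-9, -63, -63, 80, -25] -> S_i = Random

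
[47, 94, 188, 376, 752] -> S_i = 47*2^i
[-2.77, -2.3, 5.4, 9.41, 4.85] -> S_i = Random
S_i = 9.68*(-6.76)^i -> [9.68, -65.44, 442.35, -2990.3, 20214.46]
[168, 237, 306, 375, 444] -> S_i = 168 + 69*i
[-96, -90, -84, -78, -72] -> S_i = -96 + 6*i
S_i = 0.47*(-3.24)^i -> [0.47, -1.52, 4.93, -15.99, 51.79]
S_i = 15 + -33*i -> [15, -18, -51, -84, -117]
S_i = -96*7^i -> [-96, -672, -4704, -32928, -230496]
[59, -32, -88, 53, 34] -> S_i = Random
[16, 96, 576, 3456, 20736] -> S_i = 16*6^i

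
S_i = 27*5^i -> [27, 135, 675, 3375, 16875]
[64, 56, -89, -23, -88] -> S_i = Random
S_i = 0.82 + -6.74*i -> [0.82, -5.92, -12.66, -19.4, -26.14]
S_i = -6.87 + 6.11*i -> [-6.87, -0.76, 5.35, 11.46, 17.57]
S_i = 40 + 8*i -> [40, 48, 56, 64, 72]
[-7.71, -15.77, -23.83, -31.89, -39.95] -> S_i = -7.71 + -8.06*i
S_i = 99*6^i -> [99, 594, 3564, 21384, 128304]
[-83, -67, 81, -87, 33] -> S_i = Random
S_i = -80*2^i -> [-80, -160, -320, -640, -1280]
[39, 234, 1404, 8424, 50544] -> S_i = 39*6^i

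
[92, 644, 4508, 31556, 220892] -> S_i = 92*7^i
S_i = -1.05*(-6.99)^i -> [-1.05, 7.34, -51.3, 358.61, -2506.67]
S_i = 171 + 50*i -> [171, 221, 271, 321, 371]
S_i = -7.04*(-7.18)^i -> [-7.04, 50.55, -362.93, 2605.83, -18709.86]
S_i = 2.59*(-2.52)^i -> [2.59, -6.53, 16.45, -41.45, 104.45]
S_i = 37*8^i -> [37, 296, 2368, 18944, 151552]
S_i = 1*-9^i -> [1, -9, 81, -729, 6561]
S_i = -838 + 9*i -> [-838, -829, -820, -811, -802]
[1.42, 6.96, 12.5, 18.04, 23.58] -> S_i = 1.42 + 5.54*i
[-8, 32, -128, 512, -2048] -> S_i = -8*-4^i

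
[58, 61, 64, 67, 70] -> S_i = 58 + 3*i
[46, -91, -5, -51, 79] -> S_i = Random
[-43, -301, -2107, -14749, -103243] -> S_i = -43*7^i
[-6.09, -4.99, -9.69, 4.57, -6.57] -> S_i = Random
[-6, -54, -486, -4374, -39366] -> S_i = -6*9^i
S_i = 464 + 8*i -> [464, 472, 480, 488, 496]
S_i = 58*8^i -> [58, 464, 3712, 29696, 237568]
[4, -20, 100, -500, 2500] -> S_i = 4*-5^i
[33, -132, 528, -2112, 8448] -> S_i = 33*-4^i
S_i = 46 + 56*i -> [46, 102, 158, 214, 270]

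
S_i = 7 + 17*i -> [7, 24, 41, 58, 75]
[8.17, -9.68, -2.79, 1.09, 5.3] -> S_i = Random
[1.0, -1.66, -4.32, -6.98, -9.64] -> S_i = 1.00 + -2.66*i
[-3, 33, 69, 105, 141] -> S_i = -3 + 36*i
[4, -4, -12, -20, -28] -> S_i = 4 + -8*i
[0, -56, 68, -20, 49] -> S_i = Random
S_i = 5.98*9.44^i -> [5.98, 56.45, 532.9, 5030.57, 47488.58]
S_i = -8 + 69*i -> [-8, 61, 130, 199, 268]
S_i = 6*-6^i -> [6, -36, 216, -1296, 7776]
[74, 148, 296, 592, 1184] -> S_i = 74*2^i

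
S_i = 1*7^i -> [1, 7, 49, 343, 2401]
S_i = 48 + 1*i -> [48, 49, 50, 51, 52]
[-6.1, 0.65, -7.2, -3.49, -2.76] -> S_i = Random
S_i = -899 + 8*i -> [-899, -891, -883, -875, -867]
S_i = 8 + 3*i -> [8, 11, 14, 17, 20]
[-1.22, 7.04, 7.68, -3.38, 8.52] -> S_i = Random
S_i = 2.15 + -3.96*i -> [2.15, -1.81, -5.77, -9.73, -13.69]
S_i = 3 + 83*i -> [3, 86, 169, 252, 335]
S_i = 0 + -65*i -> [0, -65, -130, -195, -260]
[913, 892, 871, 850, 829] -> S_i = 913 + -21*i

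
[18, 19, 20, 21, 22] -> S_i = 18 + 1*i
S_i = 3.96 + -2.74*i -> [3.96, 1.22, -1.52, -4.26, -7.0]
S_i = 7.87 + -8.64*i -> [7.87, -0.77, -9.41, -18.05, -26.69]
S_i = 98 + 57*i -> [98, 155, 212, 269, 326]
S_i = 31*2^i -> [31, 62, 124, 248, 496]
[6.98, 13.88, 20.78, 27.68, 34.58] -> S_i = 6.98 + 6.90*i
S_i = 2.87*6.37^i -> [2.87, 18.28, 116.46, 741.82, 4725.41]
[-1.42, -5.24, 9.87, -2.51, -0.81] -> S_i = Random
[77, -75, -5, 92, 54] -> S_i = Random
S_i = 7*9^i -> [7, 63, 567, 5103, 45927]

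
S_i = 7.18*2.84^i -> [7.18, 20.39, 57.91, 164.47, 467.09]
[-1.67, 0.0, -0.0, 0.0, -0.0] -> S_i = -1.67*-0.00^i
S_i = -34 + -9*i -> [-34, -43, -52, -61, -70]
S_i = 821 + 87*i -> [821, 908, 995, 1082, 1169]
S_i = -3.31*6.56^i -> [-3.31, -21.71, -142.44, -934.41, -6129.76]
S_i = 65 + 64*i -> [65, 129, 193, 257, 321]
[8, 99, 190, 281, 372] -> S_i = 8 + 91*i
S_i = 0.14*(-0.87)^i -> [0.14, -0.12, 0.11, -0.09, 0.08]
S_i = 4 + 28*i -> [4, 32, 60, 88, 116]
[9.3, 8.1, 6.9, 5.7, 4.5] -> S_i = 9.30 + -1.20*i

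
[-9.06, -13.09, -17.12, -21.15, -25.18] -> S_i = -9.06 + -4.03*i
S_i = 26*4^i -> [26, 104, 416, 1664, 6656]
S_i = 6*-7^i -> [6, -42, 294, -2058, 14406]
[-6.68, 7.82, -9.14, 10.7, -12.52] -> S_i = -6.68*(-1.17)^i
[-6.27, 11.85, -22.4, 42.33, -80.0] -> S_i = -6.27*(-1.89)^i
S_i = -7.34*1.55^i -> [-7.34, -11.38, -17.63, -27.33, -42.37]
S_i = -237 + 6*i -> [-237, -231, -225, -219, -213]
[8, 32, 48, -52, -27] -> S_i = Random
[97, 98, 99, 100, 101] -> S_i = 97 + 1*i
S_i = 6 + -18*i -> [6, -12, -30, -48, -66]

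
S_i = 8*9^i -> [8, 72, 648, 5832, 52488]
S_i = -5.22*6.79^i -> [-5.22, -35.44, -240.66, -1634.1, -11095.57]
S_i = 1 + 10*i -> [1, 11, 21, 31, 41]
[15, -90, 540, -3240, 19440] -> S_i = 15*-6^i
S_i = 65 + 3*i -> [65, 68, 71, 74, 77]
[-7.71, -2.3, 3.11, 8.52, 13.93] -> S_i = -7.71 + 5.41*i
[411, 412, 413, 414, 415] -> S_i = 411 + 1*i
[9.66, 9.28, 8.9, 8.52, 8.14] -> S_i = 9.66 + -0.38*i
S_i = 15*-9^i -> [15, -135, 1215, -10935, 98415]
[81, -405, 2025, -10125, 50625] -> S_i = 81*-5^i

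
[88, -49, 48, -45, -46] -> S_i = Random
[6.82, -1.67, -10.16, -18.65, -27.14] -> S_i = 6.82 + -8.49*i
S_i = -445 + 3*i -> [-445, -442, -439, -436, -433]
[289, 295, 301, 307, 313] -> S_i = 289 + 6*i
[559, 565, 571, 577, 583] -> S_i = 559 + 6*i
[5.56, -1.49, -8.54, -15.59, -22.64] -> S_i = 5.56 + -7.05*i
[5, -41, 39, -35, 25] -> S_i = Random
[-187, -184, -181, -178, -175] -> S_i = -187 + 3*i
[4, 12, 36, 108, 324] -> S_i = 4*3^i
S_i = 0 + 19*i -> [0, 19, 38, 57, 76]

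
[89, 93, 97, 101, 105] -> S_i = 89 + 4*i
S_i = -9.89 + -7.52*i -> [-9.89, -17.41, -24.93, -32.45, -39.97]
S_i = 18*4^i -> [18, 72, 288, 1152, 4608]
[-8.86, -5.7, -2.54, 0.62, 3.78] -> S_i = -8.86 + 3.16*i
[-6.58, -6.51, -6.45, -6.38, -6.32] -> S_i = -6.58*0.99^i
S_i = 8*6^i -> [8, 48, 288, 1728, 10368]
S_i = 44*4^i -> [44, 176, 704, 2816, 11264]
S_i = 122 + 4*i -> [122, 126, 130, 134, 138]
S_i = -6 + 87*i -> [-6, 81, 168, 255, 342]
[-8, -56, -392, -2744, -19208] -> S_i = -8*7^i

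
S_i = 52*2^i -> [52, 104, 208, 416, 832]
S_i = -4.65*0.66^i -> [-4.65, -3.07, -2.03, -1.34, -0.88]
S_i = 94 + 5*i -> [94, 99, 104, 109, 114]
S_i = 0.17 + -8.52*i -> [0.17, -8.35, -16.87, -25.39, -33.91]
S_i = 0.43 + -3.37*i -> [0.43, -2.94, -6.31, -9.68, -13.05]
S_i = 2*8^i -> [2, 16, 128, 1024, 8192]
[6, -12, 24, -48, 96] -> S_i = 6*-2^i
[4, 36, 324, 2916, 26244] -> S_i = 4*9^i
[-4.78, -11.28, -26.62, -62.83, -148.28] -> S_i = -4.78*2.36^i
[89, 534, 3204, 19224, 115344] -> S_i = 89*6^i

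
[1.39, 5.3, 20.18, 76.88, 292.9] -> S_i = 1.39*3.81^i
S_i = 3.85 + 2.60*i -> [3.85, 6.45, 9.05, 11.65, 14.25]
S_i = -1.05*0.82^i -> [-1.05, -0.86, -0.71, -0.58, -0.47]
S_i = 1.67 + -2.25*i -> [1.67, -0.58, -2.83, -5.08, -7.33]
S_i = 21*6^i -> [21, 126, 756, 4536, 27216]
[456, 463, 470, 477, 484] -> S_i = 456 + 7*i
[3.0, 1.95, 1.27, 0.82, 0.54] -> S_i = 3.00*0.65^i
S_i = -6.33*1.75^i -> [-6.33, -11.08, -19.39, -33.92, -59.37]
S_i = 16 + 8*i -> [16, 24, 32, 40, 48]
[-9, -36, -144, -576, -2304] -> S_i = -9*4^i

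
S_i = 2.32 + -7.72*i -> [2.32, -5.4, -13.12, -20.84, -28.56]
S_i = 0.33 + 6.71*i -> [0.33, 7.04, 13.75, 20.46, 27.17]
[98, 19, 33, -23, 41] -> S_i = Random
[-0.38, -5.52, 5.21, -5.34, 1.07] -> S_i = Random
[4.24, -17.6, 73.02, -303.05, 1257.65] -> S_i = 4.24*(-4.15)^i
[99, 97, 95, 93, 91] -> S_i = 99 + -2*i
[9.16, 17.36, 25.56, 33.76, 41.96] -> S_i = 9.16 + 8.20*i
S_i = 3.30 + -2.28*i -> [3.3, 1.02, -1.26, -3.54, -5.82]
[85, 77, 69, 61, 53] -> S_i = 85 + -8*i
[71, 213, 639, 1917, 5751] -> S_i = 71*3^i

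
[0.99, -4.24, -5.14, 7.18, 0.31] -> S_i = Random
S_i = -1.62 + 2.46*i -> [-1.62, 0.84, 3.3, 5.76, 8.22]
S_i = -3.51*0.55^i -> [-3.51, -1.93, -1.06, -0.58, -0.32]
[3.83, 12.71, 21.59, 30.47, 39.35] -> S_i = 3.83 + 8.88*i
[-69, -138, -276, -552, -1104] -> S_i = -69*2^i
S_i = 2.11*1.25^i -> [2.11, 2.64, 3.3, 4.12, 5.15]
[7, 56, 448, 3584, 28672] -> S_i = 7*8^i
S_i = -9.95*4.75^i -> [-9.95, -47.26, -224.5, -1066.36, -5065.21]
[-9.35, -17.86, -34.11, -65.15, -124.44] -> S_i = -9.35*1.91^i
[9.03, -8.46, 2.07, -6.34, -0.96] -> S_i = Random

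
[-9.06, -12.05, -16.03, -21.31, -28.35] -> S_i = -9.06*1.33^i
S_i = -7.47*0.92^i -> [-7.47, -6.87, -6.32, -5.82, -5.35]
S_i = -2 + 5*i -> [-2, 3, 8, 13, 18]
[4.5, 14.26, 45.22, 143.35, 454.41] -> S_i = 4.50*3.17^i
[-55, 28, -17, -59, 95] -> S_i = Random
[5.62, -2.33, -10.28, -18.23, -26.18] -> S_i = 5.62 + -7.95*i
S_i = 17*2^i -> [17, 34, 68, 136, 272]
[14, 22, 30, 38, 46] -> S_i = 14 + 8*i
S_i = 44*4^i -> [44, 176, 704, 2816, 11264]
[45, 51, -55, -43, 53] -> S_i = Random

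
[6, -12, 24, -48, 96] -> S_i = 6*-2^i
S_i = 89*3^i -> [89, 267, 801, 2403, 7209]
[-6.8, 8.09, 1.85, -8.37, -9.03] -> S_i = Random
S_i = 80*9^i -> [80, 720, 6480, 58320, 524880]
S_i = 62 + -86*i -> [62, -24, -110, -196, -282]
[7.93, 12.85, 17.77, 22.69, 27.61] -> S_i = 7.93 + 4.92*i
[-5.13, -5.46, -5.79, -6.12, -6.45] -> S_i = -5.13 + -0.33*i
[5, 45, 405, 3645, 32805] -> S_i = 5*9^i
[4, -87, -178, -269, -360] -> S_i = 4 + -91*i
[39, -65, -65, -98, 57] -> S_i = Random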